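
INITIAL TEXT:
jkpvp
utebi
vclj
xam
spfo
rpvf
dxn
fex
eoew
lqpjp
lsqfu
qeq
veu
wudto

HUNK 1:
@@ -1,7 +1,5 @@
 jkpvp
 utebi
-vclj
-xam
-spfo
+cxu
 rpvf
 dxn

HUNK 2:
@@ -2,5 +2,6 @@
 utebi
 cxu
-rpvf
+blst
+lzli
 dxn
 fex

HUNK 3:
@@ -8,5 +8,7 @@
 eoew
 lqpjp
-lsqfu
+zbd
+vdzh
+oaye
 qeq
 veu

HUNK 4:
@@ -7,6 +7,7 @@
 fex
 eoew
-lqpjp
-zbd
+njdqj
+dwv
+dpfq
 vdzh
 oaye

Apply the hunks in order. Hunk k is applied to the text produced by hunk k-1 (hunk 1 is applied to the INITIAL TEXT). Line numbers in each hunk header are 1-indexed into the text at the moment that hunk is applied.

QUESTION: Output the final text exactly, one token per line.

Hunk 1: at line 1 remove [vclj,xam,spfo] add [cxu] -> 12 lines: jkpvp utebi cxu rpvf dxn fex eoew lqpjp lsqfu qeq veu wudto
Hunk 2: at line 2 remove [rpvf] add [blst,lzli] -> 13 lines: jkpvp utebi cxu blst lzli dxn fex eoew lqpjp lsqfu qeq veu wudto
Hunk 3: at line 8 remove [lsqfu] add [zbd,vdzh,oaye] -> 15 lines: jkpvp utebi cxu blst lzli dxn fex eoew lqpjp zbd vdzh oaye qeq veu wudto
Hunk 4: at line 7 remove [lqpjp,zbd] add [njdqj,dwv,dpfq] -> 16 lines: jkpvp utebi cxu blst lzli dxn fex eoew njdqj dwv dpfq vdzh oaye qeq veu wudto

Answer: jkpvp
utebi
cxu
blst
lzli
dxn
fex
eoew
njdqj
dwv
dpfq
vdzh
oaye
qeq
veu
wudto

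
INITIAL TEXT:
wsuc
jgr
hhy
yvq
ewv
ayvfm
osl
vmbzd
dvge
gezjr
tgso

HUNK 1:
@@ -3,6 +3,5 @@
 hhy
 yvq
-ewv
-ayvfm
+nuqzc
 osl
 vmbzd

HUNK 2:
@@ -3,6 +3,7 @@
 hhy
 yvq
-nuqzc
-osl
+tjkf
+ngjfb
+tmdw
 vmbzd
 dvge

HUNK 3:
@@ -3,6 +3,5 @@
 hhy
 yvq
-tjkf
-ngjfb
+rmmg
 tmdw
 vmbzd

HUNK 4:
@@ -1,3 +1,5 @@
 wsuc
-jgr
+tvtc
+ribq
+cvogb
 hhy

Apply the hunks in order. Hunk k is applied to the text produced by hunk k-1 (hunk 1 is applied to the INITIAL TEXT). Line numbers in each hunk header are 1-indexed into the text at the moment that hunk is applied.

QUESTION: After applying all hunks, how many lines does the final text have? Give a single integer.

Answer: 12

Derivation:
Hunk 1: at line 3 remove [ewv,ayvfm] add [nuqzc] -> 10 lines: wsuc jgr hhy yvq nuqzc osl vmbzd dvge gezjr tgso
Hunk 2: at line 3 remove [nuqzc,osl] add [tjkf,ngjfb,tmdw] -> 11 lines: wsuc jgr hhy yvq tjkf ngjfb tmdw vmbzd dvge gezjr tgso
Hunk 3: at line 3 remove [tjkf,ngjfb] add [rmmg] -> 10 lines: wsuc jgr hhy yvq rmmg tmdw vmbzd dvge gezjr tgso
Hunk 4: at line 1 remove [jgr] add [tvtc,ribq,cvogb] -> 12 lines: wsuc tvtc ribq cvogb hhy yvq rmmg tmdw vmbzd dvge gezjr tgso
Final line count: 12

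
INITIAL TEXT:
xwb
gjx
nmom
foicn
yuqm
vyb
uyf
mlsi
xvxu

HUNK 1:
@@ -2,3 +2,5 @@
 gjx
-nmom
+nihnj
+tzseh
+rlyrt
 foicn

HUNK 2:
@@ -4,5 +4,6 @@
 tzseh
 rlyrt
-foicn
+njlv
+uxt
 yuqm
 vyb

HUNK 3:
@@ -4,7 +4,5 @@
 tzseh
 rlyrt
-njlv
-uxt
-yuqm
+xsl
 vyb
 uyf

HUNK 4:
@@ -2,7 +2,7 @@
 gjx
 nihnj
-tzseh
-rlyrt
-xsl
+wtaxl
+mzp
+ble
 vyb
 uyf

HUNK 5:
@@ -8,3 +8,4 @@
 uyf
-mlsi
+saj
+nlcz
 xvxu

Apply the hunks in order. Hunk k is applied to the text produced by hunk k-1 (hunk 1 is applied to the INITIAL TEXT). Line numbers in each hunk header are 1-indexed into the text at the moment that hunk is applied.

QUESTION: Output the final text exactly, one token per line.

Answer: xwb
gjx
nihnj
wtaxl
mzp
ble
vyb
uyf
saj
nlcz
xvxu

Derivation:
Hunk 1: at line 2 remove [nmom] add [nihnj,tzseh,rlyrt] -> 11 lines: xwb gjx nihnj tzseh rlyrt foicn yuqm vyb uyf mlsi xvxu
Hunk 2: at line 4 remove [foicn] add [njlv,uxt] -> 12 lines: xwb gjx nihnj tzseh rlyrt njlv uxt yuqm vyb uyf mlsi xvxu
Hunk 3: at line 4 remove [njlv,uxt,yuqm] add [xsl] -> 10 lines: xwb gjx nihnj tzseh rlyrt xsl vyb uyf mlsi xvxu
Hunk 4: at line 2 remove [tzseh,rlyrt,xsl] add [wtaxl,mzp,ble] -> 10 lines: xwb gjx nihnj wtaxl mzp ble vyb uyf mlsi xvxu
Hunk 5: at line 8 remove [mlsi] add [saj,nlcz] -> 11 lines: xwb gjx nihnj wtaxl mzp ble vyb uyf saj nlcz xvxu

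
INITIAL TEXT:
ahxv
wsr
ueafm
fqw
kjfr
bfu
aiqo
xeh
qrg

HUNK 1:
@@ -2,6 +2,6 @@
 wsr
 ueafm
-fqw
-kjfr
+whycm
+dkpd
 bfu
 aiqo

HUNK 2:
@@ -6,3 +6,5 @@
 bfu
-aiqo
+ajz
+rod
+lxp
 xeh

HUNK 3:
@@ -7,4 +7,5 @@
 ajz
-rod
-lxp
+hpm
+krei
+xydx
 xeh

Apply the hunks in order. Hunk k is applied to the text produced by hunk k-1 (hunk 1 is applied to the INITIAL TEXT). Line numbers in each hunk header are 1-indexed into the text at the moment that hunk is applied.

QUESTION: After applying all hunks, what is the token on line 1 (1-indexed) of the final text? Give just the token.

Answer: ahxv

Derivation:
Hunk 1: at line 2 remove [fqw,kjfr] add [whycm,dkpd] -> 9 lines: ahxv wsr ueafm whycm dkpd bfu aiqo xeh qrg
Hunk 2: at line 6 remove [aiqo] add [ajz,rod,lxp] -> 11 lines: ahxv wsr ueafm whycm dkpd bfu ajz rod lxp xeh qrg
Hunk 3: at line 7 remove [rod,lxp] add [hpm,krei,xydx] -> 12 lines: ahxv wsr ueafm whycm dkpd bfu ajz hpm krei xydx xeh qrg
Final line 1: ahxv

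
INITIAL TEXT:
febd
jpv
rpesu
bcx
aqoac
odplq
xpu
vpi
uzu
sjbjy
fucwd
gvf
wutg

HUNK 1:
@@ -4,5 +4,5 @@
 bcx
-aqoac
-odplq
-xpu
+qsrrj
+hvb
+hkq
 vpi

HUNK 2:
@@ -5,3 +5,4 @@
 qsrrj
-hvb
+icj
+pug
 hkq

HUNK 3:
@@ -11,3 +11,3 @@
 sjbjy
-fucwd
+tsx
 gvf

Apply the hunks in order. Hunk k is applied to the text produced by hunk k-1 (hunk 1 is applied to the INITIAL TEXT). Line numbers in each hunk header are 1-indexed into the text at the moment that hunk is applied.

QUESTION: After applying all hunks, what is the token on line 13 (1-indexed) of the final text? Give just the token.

Answer: gvf

Derivation:
Hunk 1: at line 4 remove [aqoac,odplq,xpu] add [qsrrj,hvb,hkq] -> 13 lines: febd jpv rpesu bcx qsrrj hvb hkq vpi uzu sjbjy fucwd gvf wutg
Hunk 2: at line 5 remove [hvb] add [icj,pug] -> 14 lines: febd jpv rpesu bcx qsrrj icj pug hkq vpi uzu sjbjy fucwd gvf wutg
Hunk 3: at line 11 remove [fucwd] add [tsx] -> 14 lines: febd jpv rpesu bcx qsrrj icj pug hkq vpi uzu sjbjy tsx gvf wutg
Final line 13: gvf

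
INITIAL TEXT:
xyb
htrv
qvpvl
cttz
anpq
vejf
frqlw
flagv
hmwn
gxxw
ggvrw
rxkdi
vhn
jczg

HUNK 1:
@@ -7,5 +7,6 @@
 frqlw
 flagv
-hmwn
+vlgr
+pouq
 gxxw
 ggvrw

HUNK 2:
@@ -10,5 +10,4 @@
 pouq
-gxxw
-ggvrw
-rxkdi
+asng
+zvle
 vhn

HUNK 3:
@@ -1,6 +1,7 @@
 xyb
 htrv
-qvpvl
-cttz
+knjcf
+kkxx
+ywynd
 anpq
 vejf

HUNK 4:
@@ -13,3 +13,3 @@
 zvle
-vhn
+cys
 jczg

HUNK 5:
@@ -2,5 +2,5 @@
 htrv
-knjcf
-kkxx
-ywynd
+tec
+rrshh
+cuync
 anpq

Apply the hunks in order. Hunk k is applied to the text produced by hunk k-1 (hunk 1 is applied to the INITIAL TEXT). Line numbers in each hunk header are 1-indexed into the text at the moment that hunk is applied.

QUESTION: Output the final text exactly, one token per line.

Hunk 1: at line 7 remove [hmwn] add [vlgr,pouq] -> 15 lines: xyb htrv qvpvl cttz anpq vejf frqlw flagv vlgr pouq gxxw ggvrw rxkdi vhn jczg
Hunk 2: at line 10 remove [gxxw,ggvrw,rxkdi] add [asng,zvle] -> 14 lines: xyb htrv qvpvl cttz anpq vejf frqlw flagv vlgr pouq asng zvle vhn jczg
Hunk 3: at line 1 remove [qvpvl,cttz] add [knjcf,kkxx,ywynd] -> 15 lines: xyb htrv knjcf kkxx ywynd anpq vejf frqlw flagv vlgr pouq asng zvle vhn jczg
Hunk 4: at line 13 remove [vhn] add [cys] -> 15 lines: xyb htrv knjcf kkxx ywynd anpq vejf frqlw flagv vlgr pouq asng zvle cys jczg
Hunk 5: at line 2 remove [knjcf,kkxx,ywynd] add [tec,rrshh,cuync] -> 15 lines: xyb htrv tec rrshh cuync anpq vejf frqlw flagv vlgr pouq asng zvle cys jczg

Answer: xyb
htrv
tec
rrshh
cuync
anpq
vejf
frqlw
flagv
vlgr
pouq
asng
zvle
cys
jczg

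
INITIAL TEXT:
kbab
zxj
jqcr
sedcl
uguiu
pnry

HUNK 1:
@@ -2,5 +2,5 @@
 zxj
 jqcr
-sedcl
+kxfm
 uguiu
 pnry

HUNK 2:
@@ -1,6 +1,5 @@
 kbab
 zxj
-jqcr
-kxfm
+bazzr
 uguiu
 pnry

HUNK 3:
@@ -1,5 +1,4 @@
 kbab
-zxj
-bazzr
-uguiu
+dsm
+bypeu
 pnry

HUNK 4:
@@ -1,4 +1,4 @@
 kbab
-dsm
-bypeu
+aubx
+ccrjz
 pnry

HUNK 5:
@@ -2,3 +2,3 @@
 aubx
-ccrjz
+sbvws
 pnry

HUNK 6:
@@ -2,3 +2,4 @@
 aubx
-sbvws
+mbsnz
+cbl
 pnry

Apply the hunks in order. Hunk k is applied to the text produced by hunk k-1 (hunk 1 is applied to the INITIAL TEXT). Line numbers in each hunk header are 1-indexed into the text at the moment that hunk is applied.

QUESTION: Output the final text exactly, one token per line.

Hunk 1: at line 2 remove [sedcl] add [kxfm] -> 6 lines: kbab zxj jqcr kxfm uguiu pnry
Hunk 2: at line 1 remove [jqcr,kxfm] add [bazzr] -> 5 lines: kbab zxj bazzr uguiu pnry
Hunk 3: at line 1 remove [zxj,bazzr,uguiu] add [dsm,bypeu] -> 4 lines: kbab dsm bypeu pnry
Hunk 4: at line 1 remove [dsm,bypeu] add [aubx,ccrjz] -> 4 lines: kbab aubx ccrjz pnry
Hunk 5: at line 2 remove [ccrjz] add [sbvws] -> 4 lines: kbab aubx sbvws pnry
Hunk 6: at line 2 remove [sbvws] add [mbsnz,cbl] -> 5 lines: kbab aubx mbsnz cbl pnry

Answer: kbab
aubx
mbsnz
cbl
pnry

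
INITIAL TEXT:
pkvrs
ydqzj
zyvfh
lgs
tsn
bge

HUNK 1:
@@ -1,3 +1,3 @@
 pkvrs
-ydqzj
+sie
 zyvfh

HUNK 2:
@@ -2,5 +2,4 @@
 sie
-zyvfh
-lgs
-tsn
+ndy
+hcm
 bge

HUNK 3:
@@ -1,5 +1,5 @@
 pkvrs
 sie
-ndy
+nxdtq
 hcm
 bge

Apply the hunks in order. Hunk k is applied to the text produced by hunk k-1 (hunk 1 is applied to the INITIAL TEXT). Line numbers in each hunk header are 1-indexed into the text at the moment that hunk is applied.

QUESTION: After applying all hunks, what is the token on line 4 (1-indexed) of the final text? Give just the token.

Hunk 1: at line 1 remove [ydqzj] add [sie] -> 6 lines: pkvrs sie zyvfh lgs tsn bge
Hunk 2: at line 2 remove [zyvfh,lgs,tsn] add [ndy,hcm] -> 5 lines: pkvrs sie ndy hcm bge
Hunk 3: at line 1 remove [ndy] add [nxdtq] -> 5 lines: pkvrs sie nxdtq hcm bge
Final line 4: hcm

Answer: hcm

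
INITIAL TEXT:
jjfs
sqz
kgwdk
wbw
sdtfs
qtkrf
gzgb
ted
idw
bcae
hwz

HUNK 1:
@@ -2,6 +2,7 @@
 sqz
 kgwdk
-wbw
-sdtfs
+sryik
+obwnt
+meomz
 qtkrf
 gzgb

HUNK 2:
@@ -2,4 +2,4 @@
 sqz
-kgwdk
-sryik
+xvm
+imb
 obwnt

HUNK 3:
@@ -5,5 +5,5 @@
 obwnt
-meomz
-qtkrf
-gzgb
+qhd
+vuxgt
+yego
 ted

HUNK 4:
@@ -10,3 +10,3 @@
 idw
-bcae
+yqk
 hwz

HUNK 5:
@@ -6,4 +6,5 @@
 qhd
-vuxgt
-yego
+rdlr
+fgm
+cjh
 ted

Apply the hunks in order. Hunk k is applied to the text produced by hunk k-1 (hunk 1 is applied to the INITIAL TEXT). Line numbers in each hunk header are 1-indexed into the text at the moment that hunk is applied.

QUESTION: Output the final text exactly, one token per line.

Hunk 1: at line 2 remove [wbw,sdtfs] add [sryik,obwnt,meomz] -> 12 lines: jjfs sqz kgwdk sryik obwnt meomz qtkrf gzgb ted idw bcae hwz
Hunk 2: at line 2 remove [kgwdk,sryik] add [xvm,imb] -> 12 lines: jjfs sqz xvm imb obwnt meomz qtkrf gzgb ted idw bcae hwz
Hunk 3: at line 5 remove [meomz,qtkrf,gzgb] add [qhd,vuxgt,yego] -> 12 lines: jjfs sqz xvm imb obwnt qhd vuxgt yego ted idw bcae hwz
Hunk 4: at line 10 remove [bcae] add [yqk] -> 12 lines: jjfs sqz xvm imb obwnt qhd vuxgt yego ted idw yqk hwz
Hunk 5: at line 6 remove [vuxgt,yego] add [rdlr,fgm,cjh] -> 13 lines: jjfs sqz xvm imb obwnt qhd rdlr fgm cjh ted idw yqk hwz

Answer: jjfs
sqz
xvm
imb
obwnt
qhd
rdlr
fgm
cjh
ted
idw
yqk
hwz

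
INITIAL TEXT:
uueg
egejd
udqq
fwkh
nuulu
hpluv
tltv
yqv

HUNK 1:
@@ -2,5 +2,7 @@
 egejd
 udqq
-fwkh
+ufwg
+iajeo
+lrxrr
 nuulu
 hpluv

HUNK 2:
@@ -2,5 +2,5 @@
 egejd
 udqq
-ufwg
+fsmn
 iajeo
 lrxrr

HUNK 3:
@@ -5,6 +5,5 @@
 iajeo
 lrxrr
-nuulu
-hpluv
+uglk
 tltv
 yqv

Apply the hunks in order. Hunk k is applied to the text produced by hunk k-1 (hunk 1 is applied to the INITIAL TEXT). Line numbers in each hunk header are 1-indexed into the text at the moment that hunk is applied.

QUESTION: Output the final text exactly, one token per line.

Hunk 1: at line 2 remove [fwkh] add [ufwg,iajeo,lrxrr] -> 10 lines: uueg egejd udqq ufwg iajeo lrxrr nuulu hpluv tltv yqv
Hunk 2: at line 2 remove [ufwg] add [fsmn] -> 10 lines: uueg egejd udqq fsmn iajeo lrxrr nuulu hpluv tltv yqv
Hunk 3: at line 5 remove [nuulu,hpluv] add [uglk] -> 9 lines: uueg egejd udqq fsmn iajeo lrxrr uglk tltv yqv

Answer: uueg
egejd
udqq
fsmn
iajeo
lrxrr
uglk
tltv
yqv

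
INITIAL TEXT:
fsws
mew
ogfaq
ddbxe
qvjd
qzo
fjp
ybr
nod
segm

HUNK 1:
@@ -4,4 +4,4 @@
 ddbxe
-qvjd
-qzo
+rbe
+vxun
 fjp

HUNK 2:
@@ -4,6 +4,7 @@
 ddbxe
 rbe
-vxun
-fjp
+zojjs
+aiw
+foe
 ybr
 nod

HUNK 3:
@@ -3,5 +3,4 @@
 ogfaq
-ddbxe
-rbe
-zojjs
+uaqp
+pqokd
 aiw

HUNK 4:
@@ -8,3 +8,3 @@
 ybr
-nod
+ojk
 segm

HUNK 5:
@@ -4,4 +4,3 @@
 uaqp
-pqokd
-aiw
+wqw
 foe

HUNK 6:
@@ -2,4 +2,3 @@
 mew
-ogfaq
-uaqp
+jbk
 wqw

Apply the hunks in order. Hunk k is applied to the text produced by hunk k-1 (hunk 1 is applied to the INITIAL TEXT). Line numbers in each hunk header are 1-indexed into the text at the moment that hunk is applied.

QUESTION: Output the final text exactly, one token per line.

Answer: fsws
mew
jbk
wqw
foe
ybr
ojk
segm

Derivation:
Hunk 1: at line 4 remove [qvjd,qzo] add [rbe,vxun] -> 10 lines: fsws mew ogfaq ddbxe rbe vxun fjp ybr nod segm
Hunk 2: at line 4 remove [vxun,fjp] add [zojjs,aiw,foe] -> 11 lines: fsws mew ogfaq ddbxe rbe zojjs aiw foe ybr nod segm
Hunk 3: at line 3 remove [ddbxe,rbe,zojjs] add [uaqp,pqokd] -> 10 lines: fsws mew ogfaq uaqp pqokd aiw foe ybr nod segm
Hunk 4: at line 8 remove [nod] add [ojk] -> 10 lines: fsws mew ogfaq uaqp pqokd aiw foe ybr ojk segm
Hunk 5: at line 4 remove [pqokd,aiw] add [wqw] -> 9 lines: fsws mew ogfaq uaqp wqw foe ybr ojk segm
Hunk 6: at line 2 remove [ogfaq,uaqp] add [jbk] -> 8 lines: fsws mew jbk wqw foe ybr ojk segm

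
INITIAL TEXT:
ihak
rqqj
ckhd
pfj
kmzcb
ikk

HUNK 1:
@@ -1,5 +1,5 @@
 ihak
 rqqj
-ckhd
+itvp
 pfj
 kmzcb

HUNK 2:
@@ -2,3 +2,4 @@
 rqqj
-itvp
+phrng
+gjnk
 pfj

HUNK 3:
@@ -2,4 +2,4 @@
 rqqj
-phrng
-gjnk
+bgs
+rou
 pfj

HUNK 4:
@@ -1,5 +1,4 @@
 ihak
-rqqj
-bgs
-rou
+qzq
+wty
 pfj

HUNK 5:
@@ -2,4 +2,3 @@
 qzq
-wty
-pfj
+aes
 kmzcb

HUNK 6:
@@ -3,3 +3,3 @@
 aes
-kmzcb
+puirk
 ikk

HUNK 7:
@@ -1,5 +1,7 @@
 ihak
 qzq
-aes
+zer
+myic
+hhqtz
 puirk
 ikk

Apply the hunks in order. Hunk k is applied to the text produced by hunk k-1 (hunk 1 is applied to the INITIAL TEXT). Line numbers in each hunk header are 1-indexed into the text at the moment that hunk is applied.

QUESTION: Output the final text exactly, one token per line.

Hunk 1: at line 1 remove [ckhd] add [itvp] -> 6 lines: ihak rqqj itvp pfj kmzcb ikk
Hunk 2: at line 2 remove [itvp] add [phrng,gjnk] -> 7 lines: ihak rqqj phrng gjnk pfj kmzcb ikk
Hunk 3: at line 2 remove [phrng,gjnk] add [bgs,rou] -> 7 lines: ihak rqqj bgs rou pfj kmzcb ikk
Hunk 4: at line 1 remove [rqqj,bgs,rou] add [qzq,wty] -> 6 lines: ihak qzq wty pfj kmzcb ikk
Hunk 5: at line 2 remove [wty,pfj] add [aes] -> 5 lines: ihak qzq aes kmzcb ikk
Hunk 6: at line 3 remove [kmzcb] add [puirk] -> 5 lines: ihak qzq aes puirk ikk
Hunk 7: at line 1 remove [aes] add [zer,myic,hhqtz] -> 7 lines: ihak qzq zer myic hhqtz puirk ikk

Answer: ihak
qzq
zer
myic
hhqtz
puirk
ikk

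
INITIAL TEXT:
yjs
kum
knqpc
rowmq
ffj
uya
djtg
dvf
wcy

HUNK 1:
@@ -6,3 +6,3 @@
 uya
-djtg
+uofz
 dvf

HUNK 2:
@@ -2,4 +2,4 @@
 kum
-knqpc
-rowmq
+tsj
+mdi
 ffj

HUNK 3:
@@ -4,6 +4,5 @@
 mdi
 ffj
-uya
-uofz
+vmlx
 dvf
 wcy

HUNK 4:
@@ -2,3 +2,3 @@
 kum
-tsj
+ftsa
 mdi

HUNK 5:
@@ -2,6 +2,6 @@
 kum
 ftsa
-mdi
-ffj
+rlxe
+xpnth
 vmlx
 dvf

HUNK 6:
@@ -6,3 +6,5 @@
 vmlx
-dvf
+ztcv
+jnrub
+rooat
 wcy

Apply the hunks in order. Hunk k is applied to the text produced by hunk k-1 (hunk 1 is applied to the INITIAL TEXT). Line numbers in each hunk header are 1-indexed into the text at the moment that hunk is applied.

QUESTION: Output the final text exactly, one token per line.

Answer: yjs
kum
ftsa
rlxe
xpnth
vmlx
ztcv
jnrub
rooat
wcy

Derivation:
Hunk 1: at line 6 remove [djtg] add [uofz] -> 9 lines: yjs kum knqpc rowmq ffj uya uofz dvf wcy
Hunk 2: at line 2 remove [knqpc,rowmq] add [tsj,mdi] -> 9 lines: yjs kum tsj mdi ffj uya uofz dvf wcy
Hunk 3: at line 4 remove [uya,uofz] add [vmlx] -> 8 lines: yjs kum tsj mdi ffj vmlx dvf wcy
Hunk 4: at line 2 remove [tsj] add [ftsa] -> 8 lines: yjs kum ftsa mdi ffj vmlx dvf wcy
Hunk 5: at line 2 remove [mdi,ffj] add [rlxe,xpnth] -> 8 lines: yjs kum ftsa rlxe xpnth vmlx dvf wcy
Hunk 6: at line 6 remove [dvf] add [ztcv,jnrub,rooat] -> 10 lines: yjs kum ftsa rlxe xpnth vmlx ztcv jnrub rooat wcy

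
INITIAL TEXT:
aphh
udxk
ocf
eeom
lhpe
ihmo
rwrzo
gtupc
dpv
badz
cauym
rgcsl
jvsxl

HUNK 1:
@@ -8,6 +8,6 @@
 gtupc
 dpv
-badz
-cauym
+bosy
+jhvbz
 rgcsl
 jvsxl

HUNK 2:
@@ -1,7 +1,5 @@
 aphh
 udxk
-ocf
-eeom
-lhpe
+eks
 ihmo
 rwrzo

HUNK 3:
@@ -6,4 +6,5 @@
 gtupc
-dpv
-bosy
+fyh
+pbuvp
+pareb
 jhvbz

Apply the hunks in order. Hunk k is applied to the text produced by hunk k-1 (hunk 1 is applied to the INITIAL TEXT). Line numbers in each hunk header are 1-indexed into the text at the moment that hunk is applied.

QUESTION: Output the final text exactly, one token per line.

Answer: aphh
udxk
eks
ihmo
rwrzo
gtupc
fyh
pbuvp
pareb
jhvbz
rgcsl
jvsxl

Derivation:
Hunk 1: at line 8 remove [badz,cauym] add [bosy,jhvbz] -> 13 lines: aphh udxk ocf eeom lhpe ihmo rwrzo gtupc dpv bosy jhvbz rgcsl jvsxl
Hunk 2: at line 1 remove [ocf,eeom,lhpe] add [eks] -> 11 lines: aphh udxk eks ihmo rwrzo gtupc dpv bosy jhvbz rgcsl jvsxl
Hunk 3: at line 6 remove [dpv,bosy] add [fyh,pbuvp,pareb] -> 12 lines: aphh udxk eks ihmo rwrzo gtupc fyh pbuvp pareb jhvbz rgcsl jvsxl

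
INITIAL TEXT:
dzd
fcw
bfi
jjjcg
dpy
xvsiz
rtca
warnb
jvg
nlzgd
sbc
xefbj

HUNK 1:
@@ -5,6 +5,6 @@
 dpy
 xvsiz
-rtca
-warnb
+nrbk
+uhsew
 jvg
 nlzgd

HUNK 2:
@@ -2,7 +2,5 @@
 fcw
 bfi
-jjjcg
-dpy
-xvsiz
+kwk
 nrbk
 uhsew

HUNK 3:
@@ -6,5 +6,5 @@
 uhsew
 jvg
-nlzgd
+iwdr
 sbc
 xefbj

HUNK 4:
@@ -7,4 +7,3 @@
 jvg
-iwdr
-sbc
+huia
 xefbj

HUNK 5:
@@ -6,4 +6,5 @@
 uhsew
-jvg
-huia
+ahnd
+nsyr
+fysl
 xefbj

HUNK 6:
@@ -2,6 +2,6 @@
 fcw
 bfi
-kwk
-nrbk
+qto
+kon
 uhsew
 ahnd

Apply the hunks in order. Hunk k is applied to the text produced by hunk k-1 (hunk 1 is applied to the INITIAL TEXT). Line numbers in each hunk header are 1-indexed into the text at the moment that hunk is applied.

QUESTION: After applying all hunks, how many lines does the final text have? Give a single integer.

Answer: 10

Derivation:
Hunk 1: at line 5 remove [rtca,warnb] add [nrbk,uhsew] -> 12 lines: dzd fcw bfi jjjcg dpy xvsiz nrbk uhsew jvg nlzgd sbc xefbj
Hunk 2: at line 2 remove [jjjcg,dpy,xvsiz] add [kwk] -> 10 lines: dzd fcw bfi kwk nrbk uhsew jvg nlzgd sbc xefbj
Hunk 3: at line 6 remove [nlzgd] add [iwdr] -> 10 lines: dzd fcw bfi kwk nrbk uhsew jvg iwdr sbc xefbj
Hunk 4: at line 7 remove [iwdr,sbc] add [huia] -> 9 lines: dzd fcw bfi kwk nrbk uhsew jvg huia xefbj
Hunk 5: at line 6 remove [jvg,huia] add [ahnd,nsyr,fysl] -> 10 lines: dzd fcw bfi kwk nrbk uhsew ahnd nsyr fysl xefbj
Hunk 6: at line 2 remove [kwk,nrbk] add [qto,kon] -> 10 lines: dzd fcw bfi qto kon uhsew ahnd nsyr fysl xefbj
Final line count: 10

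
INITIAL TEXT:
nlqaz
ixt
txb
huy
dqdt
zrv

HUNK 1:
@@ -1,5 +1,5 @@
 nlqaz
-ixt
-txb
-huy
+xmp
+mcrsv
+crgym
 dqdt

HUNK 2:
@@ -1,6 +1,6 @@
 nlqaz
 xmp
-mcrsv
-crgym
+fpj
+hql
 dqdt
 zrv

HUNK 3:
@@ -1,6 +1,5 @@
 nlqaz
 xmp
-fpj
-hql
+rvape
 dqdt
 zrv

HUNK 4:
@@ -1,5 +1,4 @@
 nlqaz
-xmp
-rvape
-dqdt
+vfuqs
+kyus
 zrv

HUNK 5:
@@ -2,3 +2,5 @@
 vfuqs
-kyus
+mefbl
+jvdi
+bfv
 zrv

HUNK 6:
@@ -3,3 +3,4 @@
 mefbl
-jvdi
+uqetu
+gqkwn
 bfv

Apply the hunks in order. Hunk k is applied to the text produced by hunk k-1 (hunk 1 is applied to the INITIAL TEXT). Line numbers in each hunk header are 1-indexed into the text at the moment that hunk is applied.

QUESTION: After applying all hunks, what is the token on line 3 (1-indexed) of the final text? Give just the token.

Hunk 1: at line 1 remove [ixt,txb,huy] add [xmp,mcrsv,crgym] -> 6 lines: nlqaz xmp mcrsv crgym dqdt zrv
Hunk 2: at line 1 remove [mcrsv,crgym] add [fpj,hql] -> 6 lines: nlqaz xmp fpj hql dqdt zrv
Hunk 3: at line 1 remove [fpj,hql] add [rvape] -> 5 lines: nlqaz xmp rvape dqdt zrv
Hunk 4: at line 1 remove [xmp,rvape,dqdt] add [vfuqs,kyus] -> 4 lines: nlqaz vfuqs kyus zrv
Hunk 5: at line 2 remove [kyus] add [mefbl,jvdi,bfv] -> 6 lines: nlqaz vfuqs mefbl jvdi bfv zrv
Hunk 6: at line 3 remove [jvdi] add [uqetu,gqkwn] -> 7 lines: nlqaz vfuqs mefbl uqetu gqkwn bfv zrv
Final line 3: mefbl

Answer: mefbl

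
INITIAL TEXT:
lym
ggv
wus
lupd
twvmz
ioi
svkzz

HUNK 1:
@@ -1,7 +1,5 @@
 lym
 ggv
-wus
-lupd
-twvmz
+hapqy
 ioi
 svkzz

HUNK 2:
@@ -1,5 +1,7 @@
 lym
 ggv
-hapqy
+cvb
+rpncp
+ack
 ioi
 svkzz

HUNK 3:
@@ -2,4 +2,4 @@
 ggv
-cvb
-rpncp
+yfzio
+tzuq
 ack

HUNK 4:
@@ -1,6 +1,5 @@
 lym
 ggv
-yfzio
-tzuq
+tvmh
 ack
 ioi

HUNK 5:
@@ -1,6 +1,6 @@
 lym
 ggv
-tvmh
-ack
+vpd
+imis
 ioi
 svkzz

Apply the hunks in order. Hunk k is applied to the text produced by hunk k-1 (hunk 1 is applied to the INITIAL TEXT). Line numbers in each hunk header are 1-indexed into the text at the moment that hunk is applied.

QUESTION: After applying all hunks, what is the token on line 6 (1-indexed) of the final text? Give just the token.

Hunk 1: at line 1 remove [wus,lupd,twvmz] add [hapqy] -> 5 lines: lym ggv hapqy ioi svkzz
Hunk 2: at line 1 remove [hapqy] add [cvb,rpncp,ack] -> 7 lines: lym ggv cvb rpncp ack ioi svkzz
Hunk 3: at line 2 remove [cvb,rpncp] add [yfzio,tzuq] -> 7 lines: lym ggv yfzio tzuq ack ioi svkzz
Hunk 4: at line 1 remove [yfzio,tzuq] add [tvmh] -> 6 lines: lym ggv tvmh ack ioi svkzz
Hunk 5: at line 1 remove [tvmh,ack] add [vpd,imis] -> 6 lines: lym ggv vpd imis ioi svkzz
Final line 6: svkzz

Answer: svkzz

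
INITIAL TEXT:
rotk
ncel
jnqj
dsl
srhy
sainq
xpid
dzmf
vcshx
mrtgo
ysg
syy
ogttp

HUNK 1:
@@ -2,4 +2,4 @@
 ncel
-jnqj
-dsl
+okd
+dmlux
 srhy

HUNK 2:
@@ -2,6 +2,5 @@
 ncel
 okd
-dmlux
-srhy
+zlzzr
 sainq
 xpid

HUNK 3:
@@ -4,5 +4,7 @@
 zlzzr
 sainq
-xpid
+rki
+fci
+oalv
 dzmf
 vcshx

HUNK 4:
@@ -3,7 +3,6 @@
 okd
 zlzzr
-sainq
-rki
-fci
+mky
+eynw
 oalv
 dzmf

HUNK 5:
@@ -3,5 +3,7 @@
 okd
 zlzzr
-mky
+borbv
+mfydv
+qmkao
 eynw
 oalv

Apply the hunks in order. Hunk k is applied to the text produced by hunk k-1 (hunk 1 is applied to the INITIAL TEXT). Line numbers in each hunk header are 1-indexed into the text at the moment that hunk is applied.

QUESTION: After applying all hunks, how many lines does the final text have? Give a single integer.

Hunk 1: at line 2 remove [jnqj,dsl] add [okd,dmlux] -> 13 lines: rotk ncel okd dmlux srhy sainq xpid dzmf vcshx mrtgo ysg syy ogttp
Hunk 2: at line 2 remove [dmlux,srhy] add [zlzzr] -> 12 lines: rotk ncel okd zlzzr sainq xpid dzmf vcshx mrtgo ysg syy ogttp
Hunk 3: at line 4 remove [xpid] add [rki,fci,oalv] -> 14 lines: rotk ncel okd zlzzr sainq rki fci oalv dzmf vcshx mrtgo ysg syy ogttp
Hunk 4: at line 3 remove [sainq,rki,fci] add [mky,eynw] -> 13 lines: rotk ncel okd zlzzr mky eynw oalv dzmf vcshx mrtgo ysg syy ogttp
Hunk 5: at line 3 remove [mky] add [borbv,mfydv,qmkao] -> 15 lines: rotk ncel okd zlzzr borbv mfydv qmkao eynw oalv dzmf vcshx mrtgo ysg syy ogttp
Final line count: 15

Answer: 15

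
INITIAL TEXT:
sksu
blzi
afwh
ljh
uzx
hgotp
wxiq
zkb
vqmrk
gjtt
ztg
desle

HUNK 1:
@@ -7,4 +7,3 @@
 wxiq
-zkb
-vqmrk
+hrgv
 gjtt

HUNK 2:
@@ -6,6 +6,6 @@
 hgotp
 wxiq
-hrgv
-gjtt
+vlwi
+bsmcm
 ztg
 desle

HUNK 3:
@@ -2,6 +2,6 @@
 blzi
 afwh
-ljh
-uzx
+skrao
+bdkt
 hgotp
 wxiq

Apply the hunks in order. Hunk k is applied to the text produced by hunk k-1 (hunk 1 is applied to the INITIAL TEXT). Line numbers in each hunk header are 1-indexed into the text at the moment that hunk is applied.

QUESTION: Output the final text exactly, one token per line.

Answer: sksu
blzi
afwh
skrao
bdkt
hgotp
wxiq
vlwi
bsmcm
ztg
desle

Derivation:
Hunk 1: at line 7 remove [zkb,vqmrk] add [hrgv] -> 11 lines: sksu blzi afwh ljh uzx hgotp wxiq hrgv gjtt ztg desle
Hunk 2: at line 6 remove [hrgv,gjtt] add [vlwi,bsmcm] -> 11 lines: sksu blzi afwh ljh uzx hgotp wxiq vlwi bsmcm ztg desle
Hunk 3: at line 2 remove [ljh,uzx] add [skrao,bdkt] -> 11 lines: sksu blzi afwh skrao bdkt hgotp wxiq vlwi bsmcm ztg desle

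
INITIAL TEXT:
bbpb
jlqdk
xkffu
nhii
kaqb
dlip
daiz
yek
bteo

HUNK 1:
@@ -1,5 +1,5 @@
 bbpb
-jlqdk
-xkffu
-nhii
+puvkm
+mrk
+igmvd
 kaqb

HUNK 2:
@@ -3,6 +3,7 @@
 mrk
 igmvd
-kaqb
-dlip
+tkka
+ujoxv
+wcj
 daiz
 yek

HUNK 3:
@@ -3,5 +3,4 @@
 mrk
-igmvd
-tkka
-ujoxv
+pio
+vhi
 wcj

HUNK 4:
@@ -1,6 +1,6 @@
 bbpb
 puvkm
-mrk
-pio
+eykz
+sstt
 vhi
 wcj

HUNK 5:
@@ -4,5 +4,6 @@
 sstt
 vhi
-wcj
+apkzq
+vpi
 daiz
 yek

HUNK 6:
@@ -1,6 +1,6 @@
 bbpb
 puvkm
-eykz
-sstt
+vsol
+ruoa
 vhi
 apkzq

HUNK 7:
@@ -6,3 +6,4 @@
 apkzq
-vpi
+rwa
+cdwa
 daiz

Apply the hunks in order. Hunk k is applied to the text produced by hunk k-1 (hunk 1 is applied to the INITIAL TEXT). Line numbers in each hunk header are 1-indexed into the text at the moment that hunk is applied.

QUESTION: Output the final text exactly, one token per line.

Hunk 1: at line 1 remove [jlqdk,xkffu,nhii] add [puvkm,mrk,igmvd] -> 9 lines: bbpb puvkm mrk igmvd kaqb dlip daiz yek bteo
Hunk 2: at line 3 remove [kaqb,dlip] add [tkka,ujoxv,wcj] -> 10 lines: bbpb puvkm mrk igmvd tkka ujoxv wcj daiz yek bteo
Hunk 3: at line 3 remove [igmvd,tkka,ujoxv] add [pio,vhi] -> 9 lines: bbpb puvkm mrk pio vhi wcj daiz yek bteo
Hunk 4: at line 1 remove [mrk,pio] add [eykz,sstt] -> 9 lines: bbpb puvkm eykz sstt vhi wcj daiz yek bteo
Hunk 5: at line 4 remove [wcj] add [apkzq,vpi] -> 10 lines: bbpb puvkm eykz sstt vhi apkzq vpi daiz yek bteo
Hunk 6: at line 1 remove [eykz,sstt] add [vsol,ruoa] -> 10 lines: bbpb puvkm vsol ruoa vhi apkzq vpi daiz yek bteo
Hunk 7: at line 6 remove [vpi] add [rwa,cdwa] -> 11 lines: bbpb puvkm vsol ruoa vhi apkzq rwa cdwa daiz yek bteo

Answer: bbpb
puvkm
vsol
ruoa
vhi
apkzq
rwa
cdwa
daiz
yek
bteo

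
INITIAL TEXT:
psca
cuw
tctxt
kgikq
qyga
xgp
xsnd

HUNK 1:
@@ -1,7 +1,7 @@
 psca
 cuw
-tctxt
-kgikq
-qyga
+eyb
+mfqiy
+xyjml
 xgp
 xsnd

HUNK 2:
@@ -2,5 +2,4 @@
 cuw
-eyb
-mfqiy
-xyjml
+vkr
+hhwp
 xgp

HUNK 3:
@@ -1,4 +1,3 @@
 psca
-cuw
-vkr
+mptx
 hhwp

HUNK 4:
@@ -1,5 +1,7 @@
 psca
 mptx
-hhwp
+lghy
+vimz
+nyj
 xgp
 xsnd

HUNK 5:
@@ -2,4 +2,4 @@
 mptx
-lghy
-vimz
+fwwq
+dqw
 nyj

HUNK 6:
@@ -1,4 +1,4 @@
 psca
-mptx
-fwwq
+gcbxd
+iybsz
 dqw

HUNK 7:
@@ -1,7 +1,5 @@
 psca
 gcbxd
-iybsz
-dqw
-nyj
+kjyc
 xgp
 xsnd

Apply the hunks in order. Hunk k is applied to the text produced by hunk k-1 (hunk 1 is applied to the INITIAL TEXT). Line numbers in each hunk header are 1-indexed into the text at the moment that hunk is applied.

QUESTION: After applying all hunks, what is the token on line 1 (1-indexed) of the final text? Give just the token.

Hunk 1: at line 1 remove [tctxt,kgikq,qyga] add [eyb,mfqiy,xyjml] -> 7 lines: psca cuw eyb mfqiy xyjml xgp xsnd
Hunk 2: at line 2 remove [eyb,mfqiy,xyjml] add [vkr,hhwp] -> 6 lines: psca cuw vkr hhwp xgp xsnd
Hunk 3: at line 1 remove [cuw,vkr] add [mptx] -> 5 lines: psca mptx hhwp xgp xsnd
Hunk 4: at line 1 remove [hhwp] add [lghy,vimz,nyj] -> 7 lines: psca mptx lghy vimz nyj xgp xsnd
Hunk 5: at line 2 remove [lghy,vimz] add [fwwq,dqw] -> 7 lines: psca mptx fwwq dqw nyj xgp xsnd
Hunk 6: at line 1 remove [mptx,fwwq] add [gcbxd,iybsz] -> 7 lines: psca gcbxd iybsz dqw nyj xgp xsnd
Hunk 7: at line 1 remove [iybsz,dqw,nyj] add [kjyc] -> 5 lines: psca gcbxd kjyc xgp xsnd
Final line 1: psca

Answer: psca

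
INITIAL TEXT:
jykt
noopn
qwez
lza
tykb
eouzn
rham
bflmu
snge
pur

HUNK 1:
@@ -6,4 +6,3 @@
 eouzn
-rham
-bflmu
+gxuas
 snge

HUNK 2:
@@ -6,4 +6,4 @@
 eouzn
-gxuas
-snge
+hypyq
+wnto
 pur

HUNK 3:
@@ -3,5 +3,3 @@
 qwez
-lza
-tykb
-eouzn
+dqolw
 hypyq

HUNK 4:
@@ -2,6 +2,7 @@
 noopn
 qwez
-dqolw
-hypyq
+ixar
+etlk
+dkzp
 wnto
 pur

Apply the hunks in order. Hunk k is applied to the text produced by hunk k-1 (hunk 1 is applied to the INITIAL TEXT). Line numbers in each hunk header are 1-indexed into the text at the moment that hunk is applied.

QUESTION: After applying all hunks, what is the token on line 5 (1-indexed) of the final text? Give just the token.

Hunk 1: at line 6 remove [rham,bflmu] add [gxuas] -> 9 lines: jykt noopn qwez lza tykb eouzn gxuas snge pur
Hunk 2: at line 6 remove [gxuas,snge] add [hypyq,wnto] -> 9 lines: jykt noopn qwez lza tykb eouzn hypyq wnto pur
Hunk 3: at line 3 remove [lza,tykb,eouzn] add [dqolw] -> 7 lines: jykt noopn qwez dqolw hypyq wnto pur
Hunk 4: at line 2 remove [dqolw,hypyq] add [ixar,etlk,dkzp] -> 8 lines: jykt noopn qwez ixar etlk dkzp wnto pur
Final line 5: etlk

Answer: etlk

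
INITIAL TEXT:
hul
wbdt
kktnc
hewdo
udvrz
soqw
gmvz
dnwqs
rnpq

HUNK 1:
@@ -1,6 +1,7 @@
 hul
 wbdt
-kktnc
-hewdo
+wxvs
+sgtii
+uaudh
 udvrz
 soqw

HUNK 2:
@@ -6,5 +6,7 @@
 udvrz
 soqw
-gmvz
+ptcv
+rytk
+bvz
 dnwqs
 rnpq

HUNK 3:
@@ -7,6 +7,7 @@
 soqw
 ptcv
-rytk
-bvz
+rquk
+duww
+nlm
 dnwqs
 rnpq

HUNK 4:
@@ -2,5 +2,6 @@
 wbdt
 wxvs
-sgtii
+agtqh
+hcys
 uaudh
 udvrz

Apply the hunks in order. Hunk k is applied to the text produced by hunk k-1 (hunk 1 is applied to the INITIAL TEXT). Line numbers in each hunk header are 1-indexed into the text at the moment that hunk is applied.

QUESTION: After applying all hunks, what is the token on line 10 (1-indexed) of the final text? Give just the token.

Answer: rquk

Derivation:
Hunk 1: at line 1 remove [kktnc,hewdo] add [wxvs,sgtii,uaudh] -> 10 lines: hul wbdt wxvs sgtii uaudh udvrz soqw gmvz dnwqs rnpq
Hunk 2: at line 6 remove [gmvz] add [ptcv,rytk,bvz] -> 12 lines: hul wbdt wxvs sgtii uaudh udvrz soqw ptcv rytk bvz dnwqs rnpq
Hunk 3: at line 7 remove [rytk,bvz] add [rquk,duww,nlm] -> 13 lines: hul wbdt wxvs sgtii uaudh udvrz soqw ptcv rquk duww nlm dnwqs rnpq
Hunk 4: at line 2 remove [sgtii] add [agtqh,hcys] -> 14 lines: hul wbdt wxvs agtqh hcys uaudh udvrz soqw ptcv rquk duww nlm dnwqs rnpq
Final line 10: rquk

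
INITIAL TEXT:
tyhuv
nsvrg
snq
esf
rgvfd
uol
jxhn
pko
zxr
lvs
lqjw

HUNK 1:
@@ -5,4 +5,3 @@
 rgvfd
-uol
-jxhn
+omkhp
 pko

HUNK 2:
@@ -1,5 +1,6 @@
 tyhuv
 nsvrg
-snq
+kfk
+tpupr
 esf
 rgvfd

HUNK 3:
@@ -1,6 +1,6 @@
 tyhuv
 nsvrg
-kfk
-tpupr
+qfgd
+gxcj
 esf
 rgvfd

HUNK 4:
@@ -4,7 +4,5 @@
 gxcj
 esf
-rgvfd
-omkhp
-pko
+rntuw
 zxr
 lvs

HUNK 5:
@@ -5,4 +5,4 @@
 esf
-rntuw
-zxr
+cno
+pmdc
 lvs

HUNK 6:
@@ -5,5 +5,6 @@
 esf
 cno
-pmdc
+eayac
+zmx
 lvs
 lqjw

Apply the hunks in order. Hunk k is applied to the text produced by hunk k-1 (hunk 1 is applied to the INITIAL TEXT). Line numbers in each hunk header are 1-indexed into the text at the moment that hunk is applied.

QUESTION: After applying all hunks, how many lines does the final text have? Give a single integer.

Answer: 10

Derivation:
Hunk 1: at line 5 remove [uol,jxhn] add [omkhp] -> 10 lines: tyhuv nsvrg snq esf rgvfd omkhp pko zxr lvs lqjw
Hunk 2: at line 1 remove [snq] add [kfk,tpupr] -> 11 lines: tyhuv nsvrg kfk tpupr esf rgvfd omkhp pko zxr lvs lqjw
Hunk 3: at line 1 remove [kfk,tpupr] add [qfgd,gxcj] -> 11 lines: tyhuv nsvrg qfgd gxcj esf rgvfd omkhp pko zxr lvs lqjw
Hunk 4: at line 4 remove [rgvfd,omkhp,pko] add [rntuw] -> 9 lines: tyhuv nsvrg qfgd gxcj esf rntuw zxr lvs lqjw
Hunk 5: at line 5 remove [rntuw,zxr] add [cno,pmdc] -> 9 lines: tyhuv nsvrg qfgd gxcj esf cno pmdc lvs lqjw
Hunk 6: at line 5 remove [pmdc] add [eayac,zmx] -> 10 lines: tyhuv nsvrg qfgd gxcj esf cno eayac zmx lvs lqjw
Final line count: 10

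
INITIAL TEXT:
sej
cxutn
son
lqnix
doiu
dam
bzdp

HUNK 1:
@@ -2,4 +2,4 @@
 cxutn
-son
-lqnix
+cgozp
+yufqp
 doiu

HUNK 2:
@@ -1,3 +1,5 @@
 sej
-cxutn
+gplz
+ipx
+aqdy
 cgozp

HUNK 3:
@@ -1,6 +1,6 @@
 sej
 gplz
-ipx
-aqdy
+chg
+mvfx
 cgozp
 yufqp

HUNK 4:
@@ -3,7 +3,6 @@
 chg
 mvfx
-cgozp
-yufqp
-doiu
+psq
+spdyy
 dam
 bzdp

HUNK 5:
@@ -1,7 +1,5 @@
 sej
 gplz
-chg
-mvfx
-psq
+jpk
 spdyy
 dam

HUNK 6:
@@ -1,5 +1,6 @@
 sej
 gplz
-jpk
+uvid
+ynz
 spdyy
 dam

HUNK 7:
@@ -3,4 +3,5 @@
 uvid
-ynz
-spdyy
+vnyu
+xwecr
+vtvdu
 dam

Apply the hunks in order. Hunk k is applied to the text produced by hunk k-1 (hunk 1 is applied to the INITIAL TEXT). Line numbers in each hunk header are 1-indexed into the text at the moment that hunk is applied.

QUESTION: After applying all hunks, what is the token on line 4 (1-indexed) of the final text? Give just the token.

Answer: vnyu

Derivation:
Hunk 1: at line 2 remove [son,lqnix] add [cgozp,yufqp] -> 7 lines: sej cxutn cgozp yufqp doiu dam bzdp
Hunk 2: at line 1 remove [cxutn] add [gplz,ipx,aqdy] -> 9 lines: sej gplz ipx aqdy cgozp yufqp doiu dam bzdp
Hunk 3: at line 1 remove [ipx,aqdy] add [chg,mvfx] -> 9 lines: sej gplz chg mvfx cgozp yufqp doiu dam bzdp
Hunk 4: at line 3 remove [cgozp,yufqp,doiu] add [psq,spdyy] -> 8 lines: sej gplz chg mvfx psq spdyy dam bzdp
Hunk 5: at line 1 remove [chg,mvfx,psq] add [jpk] -> 6 lines: sej gplz jpk spdyy dam bzdp
Hunk 6: at line 1 remove [jpk] add [uvid,ynz] -> 7 lines: sej gplz uvid ynz spdyy dam bzdp
Hunk 7: at line 3 remove [ynz,spdyy] add [vnyu,xwecr,vtvdu] -> 8 lines: sej gplz uvid vnyu xwecr vtvdu dam bzdp
Final line 4: vnyu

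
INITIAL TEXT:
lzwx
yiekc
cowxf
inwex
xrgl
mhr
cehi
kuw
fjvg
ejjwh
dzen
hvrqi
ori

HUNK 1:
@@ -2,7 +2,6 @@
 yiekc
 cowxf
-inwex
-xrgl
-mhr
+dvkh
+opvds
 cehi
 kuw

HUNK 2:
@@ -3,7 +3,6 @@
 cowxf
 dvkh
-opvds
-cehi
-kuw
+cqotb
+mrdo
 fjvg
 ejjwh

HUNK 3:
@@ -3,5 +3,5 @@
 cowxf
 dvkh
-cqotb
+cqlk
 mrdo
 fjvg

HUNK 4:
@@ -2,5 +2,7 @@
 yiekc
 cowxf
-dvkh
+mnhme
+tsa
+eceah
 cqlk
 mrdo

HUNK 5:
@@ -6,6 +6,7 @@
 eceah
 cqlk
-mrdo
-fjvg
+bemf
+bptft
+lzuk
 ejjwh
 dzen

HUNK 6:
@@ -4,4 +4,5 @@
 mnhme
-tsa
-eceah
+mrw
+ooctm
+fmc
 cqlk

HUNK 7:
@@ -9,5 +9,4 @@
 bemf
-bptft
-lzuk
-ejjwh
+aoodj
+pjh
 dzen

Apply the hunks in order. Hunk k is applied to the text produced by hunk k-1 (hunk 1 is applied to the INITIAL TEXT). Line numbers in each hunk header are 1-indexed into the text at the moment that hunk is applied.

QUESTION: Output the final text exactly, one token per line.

Answer: lzwx
yiekc
cowxf
mnhme
mrw
ooctm
fmc
cqlk
bemf
aoodj
pjh
dzen
hvrqi
ori

Derivation:
Hunk 1: at line 2 remove [inwex,xrgl,mhr] add [dvkh,opvds] -> 12 lines: lzwx yiekc cowxf dvkh opvds cehi kuw fjvg ejjwh dzen hvrqi ori
Hunk 2: at line 3 remove [opvds,cehi,kuw] add [cqotb,mrdo] -> 11 lines: lzwx yiekc cowxf dvkh cqotb mrdo fjvg ejjwh dzen hvrqi ori
Hunk 3: at line 3 remove [cqotb] add [cqlk] -> 11 lines: lzwx yiekc cowxf dvkh cqlk mrdo fjvg ejjwh dzen hvrqi ori
Hunk 4: at line 2 remove [dvkh] add [mnhme,tsa,eceah] -> 13 lines: lzwx yiekc cowxf mnhme tsa eceah cqlk mrdo fjvg ejjwh dzen hvrqi ori
Hunk 5: at line 6 remove [mrdo,fjvg] add [bemf,bptft,lzuk] -> 14 lines: lzwx yiekc cowxf mnhme tsa eceah cqlk bemf bptft lzuk ejjwh dzen hvrqi ori
Hunk 6: at line 4 remove [tsa,eceah] add [mrw,ooctm,fmc] -> 15 lines: lzwx yiekc cowxf mnhme mrw ooctm fmc cqlk bemf bptft lzuk ejjwh dzen hvrqi ori
Hunk 7: at line 9 remove [bptft,lzuk,ejjwh] add [aoodj,pjh] -> 14 lines: lzwx yiekc cowxf mnhme mrw ooctm fmc cqlk bemf aoodj pjh dzen hvrqi ori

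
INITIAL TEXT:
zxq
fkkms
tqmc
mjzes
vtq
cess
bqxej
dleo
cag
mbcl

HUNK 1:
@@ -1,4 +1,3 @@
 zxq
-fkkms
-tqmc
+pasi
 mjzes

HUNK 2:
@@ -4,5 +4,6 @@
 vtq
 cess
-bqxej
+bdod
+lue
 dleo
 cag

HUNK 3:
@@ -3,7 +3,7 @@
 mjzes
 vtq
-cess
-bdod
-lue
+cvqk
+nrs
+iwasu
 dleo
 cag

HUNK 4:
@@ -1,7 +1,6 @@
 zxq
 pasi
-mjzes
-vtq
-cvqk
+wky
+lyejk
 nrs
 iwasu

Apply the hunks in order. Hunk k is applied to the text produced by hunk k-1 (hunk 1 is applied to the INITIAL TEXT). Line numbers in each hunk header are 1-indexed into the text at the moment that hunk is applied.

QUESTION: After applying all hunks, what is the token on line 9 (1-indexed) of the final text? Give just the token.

Answer: mbcl

Derivation:
Hunk 1: at line 1 remove [fkkms,tqmc] add [pasi] -> 9 lines: zxq pasi mjzes vtq cess bqxej dleo cag mbcl
Hunk 2: at line 4 remove [bqxej] add [bdod,lue] -> 10 lines: zxq pasi mjzes vtq cess bdod lue dleo cag mbcl
Hunk 3: at line 3 remove [cess,bdod,lue] add [cvqk,nrs,iwasu] -> 10 lines: zxq pasi mjzes vtq cvqk nrs iwasu dleo cag mbcl
Hunk 4: at line 1 remove [mjzes,vtq,cvqk] add [wky,lyejk] -> 9 lines: zxq pasi wky lyejk nrs iwasu dleo cag mbcl
Final line 9: mbcl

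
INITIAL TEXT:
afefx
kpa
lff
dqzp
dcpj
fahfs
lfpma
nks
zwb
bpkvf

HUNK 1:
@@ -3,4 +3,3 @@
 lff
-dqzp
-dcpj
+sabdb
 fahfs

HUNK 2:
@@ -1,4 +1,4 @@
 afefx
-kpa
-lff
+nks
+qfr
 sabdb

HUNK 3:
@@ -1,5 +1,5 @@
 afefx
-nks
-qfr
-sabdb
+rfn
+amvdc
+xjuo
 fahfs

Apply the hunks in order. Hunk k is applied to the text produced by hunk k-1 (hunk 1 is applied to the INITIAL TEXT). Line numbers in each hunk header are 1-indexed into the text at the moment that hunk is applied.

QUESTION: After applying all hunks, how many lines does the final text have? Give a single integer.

Hunk 1: at line 3 remove [dqzp,dcpj] add [sabdb] -> 9 lines: afefx kpa lff sabdb fahfs lfpma nks zwb bpkvf
Hunk 2: at line 1 remove [kpa,lff] add [nks,qfr] -> 9 lines: afefx nks qfr sabdb fahfs lfpma nks zwb bpkvf
Hunk 3: at line 1 remove [nks,qfr,sabdb] add [rfn,amvdc,xjuo] -> 9 lines: afefx rfn amvdc xjuo fahfs lfpma nks zwb bpkvf
Final line count: 9

Answer: 9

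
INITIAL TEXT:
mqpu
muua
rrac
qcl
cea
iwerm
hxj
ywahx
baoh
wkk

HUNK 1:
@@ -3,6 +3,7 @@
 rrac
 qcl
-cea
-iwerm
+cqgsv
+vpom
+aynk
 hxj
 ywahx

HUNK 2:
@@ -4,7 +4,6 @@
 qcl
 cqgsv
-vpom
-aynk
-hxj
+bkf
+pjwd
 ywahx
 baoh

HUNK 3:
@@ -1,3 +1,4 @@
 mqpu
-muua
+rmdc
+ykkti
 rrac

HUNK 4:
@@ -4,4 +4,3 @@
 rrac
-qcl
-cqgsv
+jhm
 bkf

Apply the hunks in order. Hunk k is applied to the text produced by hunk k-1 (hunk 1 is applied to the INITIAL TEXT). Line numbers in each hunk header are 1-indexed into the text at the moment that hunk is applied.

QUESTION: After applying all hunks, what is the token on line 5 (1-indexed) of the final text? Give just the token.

Hunk 1: at line 3 remove [cea,iwerm] add [cqgsv,vpom,aynk] -> 11 lines: mqpu muua rrac qcl cqgsv vpom aynk hxj ywahx baoh wkk
Hunk 2: at line 4 remove [vpom,aynk,hxj] add [bkf,pjwd] -> 10 lines: mqpu muua rrac qcl cqgsv bkf pjwd ywahx baoh wkk
Hunk 3: at line 1 remove [muua] add [rmdc,ykkti] -> 11 lines: mqpu rmdc ykkti rrac qcl cqgsv bkf pjwd ywahx baoh wkk
Hunk 4: at line 4 remove [qcl,cqgsv] add [jhm] -> 10 lines: mqpu rmdc ykkti rrac jhm bkf pjwd ywahx baoh wkk
Final line 5: jhm

Answer: jhm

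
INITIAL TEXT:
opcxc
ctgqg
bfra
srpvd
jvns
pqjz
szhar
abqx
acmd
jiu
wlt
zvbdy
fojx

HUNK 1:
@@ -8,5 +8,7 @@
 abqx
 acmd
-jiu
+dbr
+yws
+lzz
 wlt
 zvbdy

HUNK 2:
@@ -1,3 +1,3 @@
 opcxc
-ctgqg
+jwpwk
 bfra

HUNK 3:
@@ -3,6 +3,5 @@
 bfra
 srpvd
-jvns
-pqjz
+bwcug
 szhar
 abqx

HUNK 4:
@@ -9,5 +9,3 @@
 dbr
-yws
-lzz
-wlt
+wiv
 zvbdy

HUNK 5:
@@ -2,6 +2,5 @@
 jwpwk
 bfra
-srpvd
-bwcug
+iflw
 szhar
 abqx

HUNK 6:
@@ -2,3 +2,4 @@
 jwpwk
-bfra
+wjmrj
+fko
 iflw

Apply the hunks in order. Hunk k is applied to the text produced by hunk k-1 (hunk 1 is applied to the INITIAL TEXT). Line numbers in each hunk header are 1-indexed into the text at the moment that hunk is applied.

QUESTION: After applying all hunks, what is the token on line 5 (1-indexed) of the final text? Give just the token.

Answer: iflw

Derivation:
Hunk 1: at line 8 remove [jiu] add [dbr,yws,lzz] -> 15 lines: opcxc ctgqg bfra srpvd jvns pqjz szhar abqx acmd dbr yws lzz wlt zvbdy fojx
Hunk 2: at line 1 remove [ctgqg] add [jwpwk] -> 15 lines: opcxc jwpwk bfra srpvd jvns pqjz szhar abqx acmd dbr yws lzz wlt zvbdy fojx
Hunk 3: at line 3 remove [jvns,pqjz] add [bwcug] -> 14 lines: opcxc jwpwk bfra srpvd bwcug szhar abqx acmd dbr yws lzz wlt zvbdy fojx
Hunk 4: at line 9 remove [yws,lzz,wlt] add [wiv] -> 12 lines: opcxc jwpwk bfra srpvd bwcug szhar abqx acmd dbr wiv zvbdy fojx
Hunk 5: at line 2 remove [srpvd,bwcug] add [iflw] -> 11 lines: opcxc jwpwk bfra iflw szhar abqx acmd dbr wiv zvbdy fojx
Hunk 6: at line 2 remove [bfra] add [wjmrj,fko] -> 12 lines: opcxc jwpwk wjmrj fko iflw szhar abqx acmd dbr wiv zvbdy fojx
Final line 5: iflw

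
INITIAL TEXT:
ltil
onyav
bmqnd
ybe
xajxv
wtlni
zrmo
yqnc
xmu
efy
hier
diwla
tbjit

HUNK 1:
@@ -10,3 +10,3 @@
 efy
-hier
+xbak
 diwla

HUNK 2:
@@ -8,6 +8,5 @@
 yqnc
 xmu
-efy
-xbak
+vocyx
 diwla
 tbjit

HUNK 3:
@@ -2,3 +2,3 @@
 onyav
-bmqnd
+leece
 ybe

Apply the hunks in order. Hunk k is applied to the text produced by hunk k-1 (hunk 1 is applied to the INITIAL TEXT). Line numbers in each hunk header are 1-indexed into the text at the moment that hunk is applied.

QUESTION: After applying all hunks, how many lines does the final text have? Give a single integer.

Hunk 1: at line 10 remove [hier] add [xbak] -> 13 lines: ltil onyav bmqnd ybe xajxv wtlni zrmo yqnc xmu efy xbak diwla tbjit
Hunk 2: at line 8 remove [efy,xbak] add [vocyx] -> 12 lines: ltil onyav bmqnd ybe xajxv wtlni zrmo yqnc xmu vocyx diwla tbjit
Hunk 3: at line 2 remove [bmqnd] add [leece] -> 12 lines: ltil onyav leece ybe xajxv wtlni zrmo yqnc xmu vocyx diwla tbjit
Final line count: 12

Answer: 12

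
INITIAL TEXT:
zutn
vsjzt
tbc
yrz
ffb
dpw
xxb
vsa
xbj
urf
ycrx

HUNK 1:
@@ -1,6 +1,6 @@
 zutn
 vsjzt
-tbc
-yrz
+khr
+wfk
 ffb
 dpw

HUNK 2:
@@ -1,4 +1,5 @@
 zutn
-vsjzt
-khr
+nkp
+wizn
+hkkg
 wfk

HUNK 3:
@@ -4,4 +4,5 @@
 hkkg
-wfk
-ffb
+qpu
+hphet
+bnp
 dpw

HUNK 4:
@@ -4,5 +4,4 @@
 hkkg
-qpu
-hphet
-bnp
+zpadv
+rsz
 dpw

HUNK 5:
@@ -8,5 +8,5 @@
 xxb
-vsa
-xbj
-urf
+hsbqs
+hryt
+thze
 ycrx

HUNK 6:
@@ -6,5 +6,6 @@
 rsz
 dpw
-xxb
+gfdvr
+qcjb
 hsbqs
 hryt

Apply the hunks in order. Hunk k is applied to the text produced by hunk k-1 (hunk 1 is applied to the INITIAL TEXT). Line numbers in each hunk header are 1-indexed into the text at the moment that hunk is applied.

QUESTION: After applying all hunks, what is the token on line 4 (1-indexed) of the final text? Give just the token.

Hunk 1: at line 1 remove [tbc,yrz] add [khr,wfk] -> 11 lines: zutn vsjzt khr wfk ffb dpw xxb vsa xbj urf ycrx
Hunk 2: at line 1 remove [vsjzt,khr] add [nkp,wizn,hkkg] -> 12 lines: zutn nkp wizn hkkg wfk ffb dpw xxb vsa xbj urf ycrx
Hunk 3: at line 4 remove [wfk,ffb] add [qpu,hphet,bnp] -> 13 lines: zutn nkp wizn hkkg qpu hphet bnp dpw xxb vsa xbj urf ycrx
Hunk 4: at line 4 remove [qpu,hphet,bnp] add [zpadv,rsz] -> 12 lines: zutn nkp wizn hkkg zpadv rsz dpw xxb vsa xbj urf ycrx
Hunk 5: at line 8 remove [vsa,xbj,urf] add [hsbqs,hryt,thze] -> 12 lines: zutn nkp wizn hkkg zpadv rsz dpw xxb hsbqs hryt thze ycrx
Hunk 6: at line 6 remove [xxb] add [gfdvr,qcjb] -> 13 lines: zutn nkp wizn hkkg zpadv rsz dpw gfdvr qcjb hsbqs hryt thze ycrx
Final line 4: hkkg

Answer: hkkg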